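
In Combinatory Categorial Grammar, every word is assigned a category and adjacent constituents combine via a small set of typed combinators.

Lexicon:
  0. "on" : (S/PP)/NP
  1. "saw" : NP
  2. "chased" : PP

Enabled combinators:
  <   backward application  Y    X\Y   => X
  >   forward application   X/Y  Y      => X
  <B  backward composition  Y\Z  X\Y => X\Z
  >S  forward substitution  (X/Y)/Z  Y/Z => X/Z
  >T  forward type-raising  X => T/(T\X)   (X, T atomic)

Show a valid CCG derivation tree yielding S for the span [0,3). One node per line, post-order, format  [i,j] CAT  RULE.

[0,3] S   >
  [0,2] S/PP   >
    [0,1] "on" : (S/PP)/NP
    [1,2] "saw" : NP
  [2,3] "chased" : PP

[0,1] (S/PP)/NP  lex  "on"
[1,2] NP  lex  "saw"
[0,2] S/PP  >  k=1
[2,3] PP  lex  "chased"
[0,3] S  >  k=2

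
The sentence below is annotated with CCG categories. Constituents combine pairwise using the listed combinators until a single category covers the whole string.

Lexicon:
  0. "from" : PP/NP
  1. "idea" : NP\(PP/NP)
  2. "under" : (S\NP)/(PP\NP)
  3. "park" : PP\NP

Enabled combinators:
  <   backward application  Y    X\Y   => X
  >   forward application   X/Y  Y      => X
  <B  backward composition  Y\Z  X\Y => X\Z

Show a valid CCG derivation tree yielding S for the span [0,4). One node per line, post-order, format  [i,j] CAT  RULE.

[0,4] S   <
  [0,2] NP   <
    [0,1] "from" : PP/NP
    [1,2] "idea" : NP\(PP/NP)
  [2,4] S\NP   >
    [2,3] "under" : (S\NP)/(PP\NP)
    [3,4] "park" : PP\NP

[0,1] PP/NP  lex  "from"
[1,2] NP\(PP/NP)  lex  "idea"
[0,2] NP  <  k=1
[2,3] (S\NP)/(PP\NP)  lex  "under"
[3,4] PP\NP  lex  "park"
[2,4] S\NP  >  k=3
[0,4] S  <  k=2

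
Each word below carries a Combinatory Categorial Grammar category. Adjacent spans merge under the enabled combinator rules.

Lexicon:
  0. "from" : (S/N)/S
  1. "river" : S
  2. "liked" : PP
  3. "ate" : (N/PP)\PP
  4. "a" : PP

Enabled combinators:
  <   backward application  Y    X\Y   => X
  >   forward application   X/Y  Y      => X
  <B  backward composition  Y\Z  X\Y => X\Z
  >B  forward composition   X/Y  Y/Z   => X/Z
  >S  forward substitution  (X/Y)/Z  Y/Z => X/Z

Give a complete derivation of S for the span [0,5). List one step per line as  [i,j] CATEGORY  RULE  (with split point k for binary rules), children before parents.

[0,5] S   >
  [0,2] S/N   >
    [0,1] "from" : (S/N)/S
    [1,2] "river" : S
  [2,5] N   >
    [2,4] N/PP   <
      [2,3] "liked" : PP
      [3,4] "ate" : (N/PP)\PP
    [4,5] "a" : PP

[0,1] (S/N)/S  lex  "from"
[1,2] S  lex  "river"
[0,2] S/N  >  k=1
[2,3] PP  lex  "liked"
[3,4] (N/PP)\PP  lex  "ate"
[2,4] N/PP  <  k=3
[4,5] PP  lex  "a"
[2,5] N  >  k=4
[0,5] S  >  k=2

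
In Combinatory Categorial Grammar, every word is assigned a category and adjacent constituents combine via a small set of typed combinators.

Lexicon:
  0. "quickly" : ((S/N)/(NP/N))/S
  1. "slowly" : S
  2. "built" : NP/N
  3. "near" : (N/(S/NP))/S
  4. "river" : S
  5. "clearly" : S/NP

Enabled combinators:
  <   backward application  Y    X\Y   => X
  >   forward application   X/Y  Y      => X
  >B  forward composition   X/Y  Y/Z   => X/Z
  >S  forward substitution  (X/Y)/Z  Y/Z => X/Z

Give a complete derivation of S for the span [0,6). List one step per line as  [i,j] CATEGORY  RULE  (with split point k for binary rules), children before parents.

[0,6] S   >
  [0,3] S/N   >
    [0,2] (S/N)/(NP/N)   >
      [0,1] "quickly" : ((S/N)/(NP/N))/S
      [1,2] "slowly" : S
    [2,3] "built" : NP/N
  [3,6] N   >
    [3,5] N/(S/NP)   >
      [3,4] "near" : (N/(S/NP))/S
      [4,5] "river" : S
    [5,6] "clearly" : S/NP

[0,1] ((S/N)/(NP/N))/S  lex  "quickly"
[1,2] S  lex  "slowly"
[0,2] (S/N)/(NP/N)  >  k=1
[2,3] NP/N  lex  "built"
[0,3] S/N  >  k=2
[3,4] (N/(S/NP))/S  lex  "near"
[4,5] S  lex  "river"
[3,5] N/(S/NP)  >  k=4
[5,6] S/NP  lex  "clearly"
[3,6] N  >  k=5
[0,6] S  >  k=3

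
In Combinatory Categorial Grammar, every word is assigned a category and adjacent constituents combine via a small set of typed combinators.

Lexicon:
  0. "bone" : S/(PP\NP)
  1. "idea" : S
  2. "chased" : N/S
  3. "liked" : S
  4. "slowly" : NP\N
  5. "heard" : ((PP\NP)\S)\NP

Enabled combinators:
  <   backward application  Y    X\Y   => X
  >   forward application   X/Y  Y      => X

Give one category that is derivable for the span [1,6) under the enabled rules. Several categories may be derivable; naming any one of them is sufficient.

[0,6] S   >
  [0,1] "bone" : S/(PP\NP)
  [1,6] PP\NP   <
    [1,2] "idea" : S
    [2,6] (PP\NP)\S   <
      [2,5] NP   <
        [2,4] N   >
          [2,3] "chased" : N/S
          [3,4] "liked" : S
        [4,5] "slowly" : NP\N
      [5,6] "heard" : ((PP\NP)\S)\NP

PP\NP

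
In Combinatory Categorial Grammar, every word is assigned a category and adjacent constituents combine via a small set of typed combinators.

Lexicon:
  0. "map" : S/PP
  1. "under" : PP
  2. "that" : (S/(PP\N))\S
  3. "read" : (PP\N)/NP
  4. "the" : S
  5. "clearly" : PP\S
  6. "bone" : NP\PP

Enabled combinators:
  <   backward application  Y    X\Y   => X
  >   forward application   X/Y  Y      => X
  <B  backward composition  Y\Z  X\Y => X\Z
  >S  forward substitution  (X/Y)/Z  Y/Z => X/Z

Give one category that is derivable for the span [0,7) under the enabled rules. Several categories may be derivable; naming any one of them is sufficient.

[0,7] S   >
  [0,3] S/(PP\N)   <
    [0,2] S   >
      [0,1] "map" : S/PP
      [1,2] "under" : PP
    [2,3] "that" : (S/(PP\N))\S
  [3,7] PP\N   >
    [3,4] "read" : (PP\N)/NP
    [4,7] NP   <
      [4,6] PP   <
        [4,5] "the" : S
        [5,6] "clearly" : PP\S
      [6,7] "bone" : NP\PP

S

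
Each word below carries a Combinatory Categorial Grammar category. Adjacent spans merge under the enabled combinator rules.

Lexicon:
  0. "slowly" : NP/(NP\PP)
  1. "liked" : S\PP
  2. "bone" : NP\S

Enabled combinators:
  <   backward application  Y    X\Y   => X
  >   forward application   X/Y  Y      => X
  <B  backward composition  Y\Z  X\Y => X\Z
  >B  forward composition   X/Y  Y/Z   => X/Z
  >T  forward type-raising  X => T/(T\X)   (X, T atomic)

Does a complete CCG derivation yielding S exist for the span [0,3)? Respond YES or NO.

NP/(NP\PP) S\PP NP\S
CKY chart[0,3] = {N/(N\NP), NP, NP/(NP\NP), PP/(PP\NP), S/(S\NP)}; S ∉ chart

NO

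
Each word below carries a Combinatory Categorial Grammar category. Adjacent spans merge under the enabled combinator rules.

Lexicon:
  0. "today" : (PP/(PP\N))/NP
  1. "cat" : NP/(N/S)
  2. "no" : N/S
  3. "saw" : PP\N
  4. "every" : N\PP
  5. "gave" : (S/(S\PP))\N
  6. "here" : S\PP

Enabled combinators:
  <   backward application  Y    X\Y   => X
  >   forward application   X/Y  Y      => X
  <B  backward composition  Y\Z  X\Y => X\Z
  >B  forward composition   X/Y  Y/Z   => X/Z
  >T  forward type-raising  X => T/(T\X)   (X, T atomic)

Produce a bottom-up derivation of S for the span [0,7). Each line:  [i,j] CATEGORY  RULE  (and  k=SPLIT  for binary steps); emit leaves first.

[0,1] (PP/(PP\N))/NP  lex  "today"
[1,2] NP/(N/S)  lex  "cat"
[2,3] N/S  lex  "no"
[1,3] NP  >  k=2
[0,3] PP/(PP\N)  >  k=1
[3,4] PP\N  lex  "saw"
[0,4] PP  >  k=3
[4,5] N\PP  lex  "every"
[0,5] N  <  k=4
[5,6] (S/(S\PP))\N  lex  "gave"
[0,6] S/(S\PP)  <  k=5
[6,7] S\PP  lex  "here"
[0,7] S  >  k=6

[0,7] S   >
  [0,6] S/(S\PP)   <
    [0,5] N   <
      [0,4] PP   >
        [0,3] PP/(PP\N)   >
          [0,1] "today" : (PP/(PP\N))/NP
          [1,3] NP   >
            [1,2] "cat" : NP/(N/S)
            [2,3] "no" : N/S
        [3,4] "saw" : PP\N
      [4,5] "every" : N\PP
    [5,6] "gave" : (S/(S\PP))\N
  [6,7] "here" : S\PP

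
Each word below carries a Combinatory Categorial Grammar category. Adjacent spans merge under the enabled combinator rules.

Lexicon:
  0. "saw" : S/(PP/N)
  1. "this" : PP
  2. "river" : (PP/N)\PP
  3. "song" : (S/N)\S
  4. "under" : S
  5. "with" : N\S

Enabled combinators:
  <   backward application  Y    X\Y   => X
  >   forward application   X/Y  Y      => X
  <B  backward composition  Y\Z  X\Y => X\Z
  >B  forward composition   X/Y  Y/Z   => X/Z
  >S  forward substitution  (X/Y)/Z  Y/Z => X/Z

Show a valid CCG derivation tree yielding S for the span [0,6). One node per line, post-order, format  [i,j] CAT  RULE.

[0,6] S   >
  [0,4] S/N   <
    [0,3] S   >
      [0,1] "saw" : S/(PP/N)
      [1,3] PP/N   <
        [1,2] "this" : PP
        [2,3] "river" : (PP/N)\PP
    [3,4] "song" : (S/N)\S
  [4,6] N   <
    [4,5] "under" : S
    [5,6] "with" : N\S

[0,1] S/(PP/N)  lex  "saw"
[1,2] PP  lex  "this"
[2,3] (PP/N)\PP  lex  "river"
[1,3] PP/N  <  k=2
[0,3] S  >  k=1
[3,4] (S/N)\S  lex  "song"
[0,4] S/N  <  k=3
[4,5] S  lex  "under"
[5,6] N\S  lex  "with"
[4,6] N  <  k=5
[0,6] S  >  k=4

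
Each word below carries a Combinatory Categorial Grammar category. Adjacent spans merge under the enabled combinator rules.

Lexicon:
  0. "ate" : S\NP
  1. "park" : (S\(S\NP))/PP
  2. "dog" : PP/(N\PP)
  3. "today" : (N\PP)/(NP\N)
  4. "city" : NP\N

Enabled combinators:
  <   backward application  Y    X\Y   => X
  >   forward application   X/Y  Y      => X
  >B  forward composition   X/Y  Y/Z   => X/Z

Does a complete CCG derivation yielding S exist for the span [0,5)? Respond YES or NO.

YES

[0,5] S   <
  [0,1] "ate" : S\NP
  [1,5] S\(S\NP)   >
    [1,2] "park" : (S\(S\NP))/PP
    [2,5] PP   >
      [2,3] "dog" : PP/(N\PP)
      [3,5] N\PP   >
        [3,4] "today" : (N\PP)/(NP\N)
        [4,5] "city" : NP\N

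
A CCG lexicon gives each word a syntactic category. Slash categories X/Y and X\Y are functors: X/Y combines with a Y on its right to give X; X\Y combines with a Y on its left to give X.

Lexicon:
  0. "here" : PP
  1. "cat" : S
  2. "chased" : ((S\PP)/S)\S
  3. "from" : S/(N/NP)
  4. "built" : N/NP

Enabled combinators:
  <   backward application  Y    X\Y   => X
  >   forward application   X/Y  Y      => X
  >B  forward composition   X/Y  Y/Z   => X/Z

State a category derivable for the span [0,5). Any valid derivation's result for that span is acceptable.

[0,5] S   <
  [0,1] "here" : PP
  [1,5] S\PP   >
    [1,3] (S\PP)/S   <
      [1,2] "cat" : S
      [2,3] "chased" : ((S\PP)/S)\S
    [3,5] S   >
      [3,4] "from" : S/(N/NP)
      [4,5] "built" : N/NP

S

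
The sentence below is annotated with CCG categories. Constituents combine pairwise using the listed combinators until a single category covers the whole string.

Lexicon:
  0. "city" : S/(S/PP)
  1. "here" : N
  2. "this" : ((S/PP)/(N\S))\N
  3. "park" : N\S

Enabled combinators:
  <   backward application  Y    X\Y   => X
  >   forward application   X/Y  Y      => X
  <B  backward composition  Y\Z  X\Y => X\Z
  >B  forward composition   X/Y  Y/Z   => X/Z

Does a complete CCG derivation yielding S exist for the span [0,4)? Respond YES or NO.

[0,4] S   >
  [0,1] "city" : S/(S/PP)
  [1,4] S/PP   >
    [1,3] (S/PP)/(N\S)   <
      [1,2] "here" : N
      [2,3] "this" : ((S/PP)/(N\S))\N
    [3,4] "park" : N\S

YES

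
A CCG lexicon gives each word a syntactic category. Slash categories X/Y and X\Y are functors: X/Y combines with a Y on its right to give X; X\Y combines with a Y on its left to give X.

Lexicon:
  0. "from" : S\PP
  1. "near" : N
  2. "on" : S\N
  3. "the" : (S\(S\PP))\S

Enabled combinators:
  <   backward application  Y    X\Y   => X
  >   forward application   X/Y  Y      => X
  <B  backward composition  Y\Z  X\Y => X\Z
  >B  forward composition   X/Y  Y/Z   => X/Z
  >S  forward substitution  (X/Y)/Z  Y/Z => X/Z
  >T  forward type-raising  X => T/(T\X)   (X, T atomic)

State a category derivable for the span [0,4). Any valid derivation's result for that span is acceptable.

[0,4] S   <
  [0,1] "from" : S\PP
  [1,4] S\(S\PP)   <
    [1,3] S   <
      [1,2] "near" : N
      [2,3] "on" : S\N
    [3,4] "the" : (S\(S\PP))\S

S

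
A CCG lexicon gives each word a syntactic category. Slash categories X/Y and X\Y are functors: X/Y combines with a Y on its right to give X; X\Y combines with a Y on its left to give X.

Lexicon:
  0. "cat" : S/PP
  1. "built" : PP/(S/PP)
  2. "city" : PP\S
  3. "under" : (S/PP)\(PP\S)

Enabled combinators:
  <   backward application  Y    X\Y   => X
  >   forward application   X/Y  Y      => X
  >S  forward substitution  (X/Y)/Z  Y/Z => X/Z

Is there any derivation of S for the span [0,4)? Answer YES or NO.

[0,4] S   >
  [0,1] "cat" : S/PP
  [1,4] PP   >
    [1,2] "built" : PP/(S/PP)
    [2,4] S/PP   <
      [2,3] "city" : PP\S
      [3,4] "under" : (S/PP)\(PP\S)

YES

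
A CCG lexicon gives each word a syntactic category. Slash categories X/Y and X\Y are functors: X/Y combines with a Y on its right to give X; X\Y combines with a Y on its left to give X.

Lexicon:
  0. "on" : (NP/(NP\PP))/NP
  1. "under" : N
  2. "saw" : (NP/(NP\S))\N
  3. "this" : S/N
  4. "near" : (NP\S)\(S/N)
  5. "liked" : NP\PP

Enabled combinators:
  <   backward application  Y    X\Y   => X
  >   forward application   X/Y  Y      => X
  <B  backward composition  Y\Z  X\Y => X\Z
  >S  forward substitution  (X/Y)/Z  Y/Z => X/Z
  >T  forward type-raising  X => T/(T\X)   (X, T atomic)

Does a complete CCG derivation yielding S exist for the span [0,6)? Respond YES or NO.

NO

(NP/(NP\PP))/NP N (NP/(NP\S))\N S/N (NP\S)\(S/N) NP\PP
CKY chart[0,6] = {N/(N\NP), NP, NP/(NP\NP), PP/(PP\NP), S/(S\NP)}; S ∉ chart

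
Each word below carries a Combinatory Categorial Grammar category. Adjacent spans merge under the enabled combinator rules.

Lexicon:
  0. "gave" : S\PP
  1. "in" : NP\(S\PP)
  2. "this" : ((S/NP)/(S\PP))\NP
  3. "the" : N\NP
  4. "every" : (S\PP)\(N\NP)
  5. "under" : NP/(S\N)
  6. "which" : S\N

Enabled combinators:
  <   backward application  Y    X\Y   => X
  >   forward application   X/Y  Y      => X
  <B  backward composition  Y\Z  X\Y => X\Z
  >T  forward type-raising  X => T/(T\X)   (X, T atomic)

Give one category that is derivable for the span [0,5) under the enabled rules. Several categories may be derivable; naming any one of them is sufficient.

[0,7] S   >
  [0,5] S/NP   >
    [0,3] (S/NP)/(S\PP)   <
      [0,2] NP   <
        [0,1] "gave" : S\PP
        [1,2] "in" : NP\(S\PP)
      [2,3] "this" : ((S/NP)/(S\PP))\NP
    [3,5] S\PP   <
      [3,4] "the" : N\NP
      [4,5] "every" : (S\PP)\(N\NP)
  [5,7] NP   >
    [5,6] "under" : NP/(S\N)
    [6,7] "which" : S\N

S/NP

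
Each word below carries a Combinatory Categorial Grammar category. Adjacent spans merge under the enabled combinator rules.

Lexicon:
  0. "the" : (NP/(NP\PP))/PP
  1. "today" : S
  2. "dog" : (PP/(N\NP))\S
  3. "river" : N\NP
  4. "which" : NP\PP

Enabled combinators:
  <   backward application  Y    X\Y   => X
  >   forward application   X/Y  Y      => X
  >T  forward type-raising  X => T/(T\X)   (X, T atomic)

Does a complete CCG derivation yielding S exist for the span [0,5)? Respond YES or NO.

NO

(NP/(NP\PP))/PP S (PP/(N\NP))\S N\NP NP\PP
CKY chart[0,5] = {N/(N\NP), NP, NP/(NP\NP), PP/(PP\NP), S/(S\NP)}; S ∉ chart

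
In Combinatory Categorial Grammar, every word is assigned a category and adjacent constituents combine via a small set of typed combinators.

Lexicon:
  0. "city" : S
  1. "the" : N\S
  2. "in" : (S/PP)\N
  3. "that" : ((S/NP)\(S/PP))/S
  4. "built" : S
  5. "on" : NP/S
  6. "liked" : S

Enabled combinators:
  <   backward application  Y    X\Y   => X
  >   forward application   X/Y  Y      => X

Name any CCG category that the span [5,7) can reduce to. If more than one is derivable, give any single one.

NP

[0,7] S   >
  [0,5] S/NP   <
    [0,3] S/PP   <
      [0,2] N   <
        [0,1] "city" : S
        [1,2] "the" : N\S
      [2,3] "in" : (S/PP)\N
    [3,5] (S/NP)\(S/PP)   >
      [3,4] "that" : ((S/NP)\(S/PP))/S
      [4,5] "built" : S
  [5,7] NP   >
    [5,6] "on" : NP/S
    [6,7] "liked" : S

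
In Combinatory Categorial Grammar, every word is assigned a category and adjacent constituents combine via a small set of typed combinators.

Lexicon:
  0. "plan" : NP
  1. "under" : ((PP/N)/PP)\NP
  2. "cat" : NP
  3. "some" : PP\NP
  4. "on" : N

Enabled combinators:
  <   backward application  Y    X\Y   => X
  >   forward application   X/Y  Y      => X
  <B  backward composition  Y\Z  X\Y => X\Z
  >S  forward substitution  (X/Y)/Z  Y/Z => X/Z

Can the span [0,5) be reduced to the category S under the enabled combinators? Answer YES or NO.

NP ((PP/N)/PP)\NP NP PP\NP N
CKY chart[0,5] = {PP}; S ∉ chart

NO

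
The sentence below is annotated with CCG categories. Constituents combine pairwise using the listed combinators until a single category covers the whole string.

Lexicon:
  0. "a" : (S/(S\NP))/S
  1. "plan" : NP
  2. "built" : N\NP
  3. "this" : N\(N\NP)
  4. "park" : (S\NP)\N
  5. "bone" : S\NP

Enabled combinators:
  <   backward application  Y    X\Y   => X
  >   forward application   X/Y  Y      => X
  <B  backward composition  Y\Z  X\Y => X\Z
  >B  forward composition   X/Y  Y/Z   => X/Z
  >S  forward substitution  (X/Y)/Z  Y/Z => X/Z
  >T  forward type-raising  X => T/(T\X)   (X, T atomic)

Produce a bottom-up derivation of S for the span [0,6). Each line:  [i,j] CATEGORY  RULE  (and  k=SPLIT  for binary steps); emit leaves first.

[0,1] (S/(S\NP))/S  lex  "a"
[1,2] NP  lex  "plan"
[2,3] N\NP  lex  "built"
[3,4] N\(N\NP)  lex  "this"
[2,4] N  <  k=3
[4,5] (S\NP)\N  lex  "park"
[2,5] S\NP  <  k=4
[1,5] S  <  k=2
[0,5] S/(S\NP)  >  k=1
[5,6] S\NP  lex  "bone"
[0,6] S  >  k=5

[0,6] S   >
  [0,5] S/(S\NP)   >
    [0,1] "a" : (S/(S\NP))/S
    [1,5] S   <
      [1,2] "plan" : NP
      [2,5] S\NP   <
        [2,4] N   <
          [2,3] "built" : N\NP
          [3,4] "this" : N\(N\NP)
        [4,5] "park" : (S\NP)\N
  [5,6] "bone" : S\NP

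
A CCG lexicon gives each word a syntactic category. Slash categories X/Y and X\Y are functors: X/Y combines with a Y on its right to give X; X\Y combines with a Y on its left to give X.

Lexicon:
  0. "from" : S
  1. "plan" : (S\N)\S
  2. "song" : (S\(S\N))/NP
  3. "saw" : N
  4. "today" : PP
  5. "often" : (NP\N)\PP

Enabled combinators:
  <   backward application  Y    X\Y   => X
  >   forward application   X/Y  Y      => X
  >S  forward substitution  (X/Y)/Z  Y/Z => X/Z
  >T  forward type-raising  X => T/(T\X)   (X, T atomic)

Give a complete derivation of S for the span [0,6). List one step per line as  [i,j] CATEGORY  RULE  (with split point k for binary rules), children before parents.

[0,1] S  lex  "from"
[1,2] (S\N)\S  lex  "plan"
[0,2] S\N  <  k=1
[2,3] (S\(S\N))/NP  lex  "song"
[3,4] N  lex  "saw"
[3,4] NP/(NP\N)  >T
[4,5] PP  lex  "today"
[5,6] (NP\N)\PP  lex  "often"
[4,6] NP\N  <  k=5
[3,6] NP  >  k=4
[2,6] S\(S\N)  >  k=3
[0,6] S  <  k=2

[0,6] S   <
  [0,2] S\N   <
    [0,1] "from" : S
    [1,2] "plan" : (S\N)\S
  [2,6] S\(S\N)   >
    [2,3] "song" : (S\(S\N))/NP
    [3,6] NP   >
      [3,4] NP/(NP\N)   >T
        [3,4] "saw" : N
      [4,6] NP\N   <
        [4,5] "today" : PP
        [5,6] "often" : (NP\N)\PP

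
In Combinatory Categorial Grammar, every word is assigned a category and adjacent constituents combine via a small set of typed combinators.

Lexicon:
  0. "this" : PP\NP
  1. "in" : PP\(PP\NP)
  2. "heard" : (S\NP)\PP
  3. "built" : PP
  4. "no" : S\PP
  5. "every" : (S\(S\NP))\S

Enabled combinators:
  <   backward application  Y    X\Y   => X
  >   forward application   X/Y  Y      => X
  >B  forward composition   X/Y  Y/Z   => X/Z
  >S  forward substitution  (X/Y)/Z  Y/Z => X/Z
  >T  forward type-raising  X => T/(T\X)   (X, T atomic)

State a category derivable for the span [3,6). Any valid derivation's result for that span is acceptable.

S\(S\NP)

[0,6] S   <
  [0,3] S\NP   <
    [0,2] PP   <
      [0,1] "this" : PP\NP
      [1,2] "in" : PP\(PP\NP)
    [2,3] "heard" : (S\NP)\PP
  [3,6] S\(S\NP)   <
    [3,5] S   >
      [3,4] S/(S\PP)   >T
        [3,4] "built" : PP
      [4,5] "no" : S\PP
    [5,6] "every" : (S\(S\NP))\S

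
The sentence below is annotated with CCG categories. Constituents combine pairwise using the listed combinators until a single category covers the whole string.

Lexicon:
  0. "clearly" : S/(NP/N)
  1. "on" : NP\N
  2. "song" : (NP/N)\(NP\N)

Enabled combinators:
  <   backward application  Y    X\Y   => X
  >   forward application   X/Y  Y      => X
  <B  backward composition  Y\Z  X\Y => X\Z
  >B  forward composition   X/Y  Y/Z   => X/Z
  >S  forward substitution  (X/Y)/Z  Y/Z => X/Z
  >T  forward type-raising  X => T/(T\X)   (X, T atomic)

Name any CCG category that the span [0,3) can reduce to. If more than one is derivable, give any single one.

S

[0,3] S   >
  [0,1] "clearly" : S/(NP/N)
  [1,3] NP/N   <
    [1,2] "on" : NP\N
    [2,3] "song" : (NP/N)\(NP\N)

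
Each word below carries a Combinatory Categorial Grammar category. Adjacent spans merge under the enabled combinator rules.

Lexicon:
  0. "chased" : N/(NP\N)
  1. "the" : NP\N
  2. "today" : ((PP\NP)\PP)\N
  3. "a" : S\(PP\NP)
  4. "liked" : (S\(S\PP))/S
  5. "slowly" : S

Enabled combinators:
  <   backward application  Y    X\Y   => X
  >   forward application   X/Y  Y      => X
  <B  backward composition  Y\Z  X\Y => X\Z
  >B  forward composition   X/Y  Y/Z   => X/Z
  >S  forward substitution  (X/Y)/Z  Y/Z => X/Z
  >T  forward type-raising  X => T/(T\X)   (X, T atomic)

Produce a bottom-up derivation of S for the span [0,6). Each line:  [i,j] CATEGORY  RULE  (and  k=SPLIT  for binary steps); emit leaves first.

[0,6] S   <
  [0,4] S\PP   <B
    [0,3] (PP\NP)\PP   <
      [0,2] N   >
        [0,1] "chased" : N/(NP\N)
        [1,2] "the" : NP\N
      [2,3] "today" : ((PP\NP)\PP)\N
    [3,4] "a" : S\(PP\NP)
  [4,6] S\(S\PP)   >
    [4,5] "liked" : (S\(S\PP))/S
    [5,6] "slowly" : S

[0,1] N/(NP\N)  lex  "chased"
[1,2] NP\N  lex  "the"
[0,2] N  >  k=1
[2,3] ((PP\NP)\PP)\N  lex  "today"
[0,3] (PP\NP)\PP  <  k=2
[3,4] S\(PP\NP)  lex  "a"
[0,4] S\PP  <B  k=3
[4,5] (S\(S\PP))/S  lex  "liked"
[5,6] S  lex  "slowly"
[4,6] S\(S\PP)  >  k=5
[0,6] S  <  k=4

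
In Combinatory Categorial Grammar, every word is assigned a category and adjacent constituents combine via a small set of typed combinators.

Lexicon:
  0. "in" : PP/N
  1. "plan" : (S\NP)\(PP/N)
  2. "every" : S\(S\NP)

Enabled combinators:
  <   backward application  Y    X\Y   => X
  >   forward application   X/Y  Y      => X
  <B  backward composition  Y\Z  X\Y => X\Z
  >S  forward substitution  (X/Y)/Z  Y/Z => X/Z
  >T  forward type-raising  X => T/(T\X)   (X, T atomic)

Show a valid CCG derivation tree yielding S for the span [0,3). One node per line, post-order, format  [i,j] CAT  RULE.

[0,1] PP/N  lex  "in"
[1,2] (S\NP)\(PP/N)  lex  "plan"
[0,2] S\NP  <  k=1
[2,3] S\(S\NP)  lex  "every"
[0,3] S  <  k=2

[0,3] S   <
  [0,2] S\NP   <
    [0,1] "in" : PP/N
    [1,2] "plan" : (S\NP)\(PP/N)
  [2,3] "every" : S\(S\NP)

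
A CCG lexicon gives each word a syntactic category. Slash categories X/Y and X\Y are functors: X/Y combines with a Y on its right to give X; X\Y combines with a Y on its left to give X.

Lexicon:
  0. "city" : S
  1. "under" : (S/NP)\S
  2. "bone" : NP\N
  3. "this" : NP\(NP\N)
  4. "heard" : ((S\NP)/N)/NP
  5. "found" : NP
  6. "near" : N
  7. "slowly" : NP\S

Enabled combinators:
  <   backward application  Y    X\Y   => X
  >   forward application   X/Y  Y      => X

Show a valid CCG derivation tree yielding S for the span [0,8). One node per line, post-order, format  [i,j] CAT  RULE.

[0,1] S  lex  "city"
[1,2] (S/NP)\S  lex  "under"
[0,2] S/NP  <  k=1
[2,3] NP\N  lex  "bone"
[3,4] NP\(NP\N)  lex  "this"
[2,4] NP  <  k=3
[4,5] ((S\NP)/N)/NP  lex  "heard"
[5,6] NP  lex  "found"
[4,6] (S\NP)/N  >  k=5
[6,7] N  lex  "near"
[4,7] S\NP  >  k=6
[2,7] S  <  k=4
[7,8] NP\S  lex  "slowly"
[2,8] NP  <  k=7
[0,8] S  >  k=2

[0,8] S   >
  [0,2] S/NP   <
    [0,1] "city" : S
    [1,2] "under" : (S/NP)\S
  [2,8] NP   <
    [2,7] S   <
      [2,4] NP   <
        [2,3] "bone" : NP\N
        [3,4] "this" : NP\(NP\N)
      [4,7] S\NP   >
        [4,6] (S\NP)/N   >
          [4,5] "heard" : ((S\NP)/N)/NP
          [5,6] "found" : NP
        [6,7] "near" : N
    [7,8] "slowly" : NP\S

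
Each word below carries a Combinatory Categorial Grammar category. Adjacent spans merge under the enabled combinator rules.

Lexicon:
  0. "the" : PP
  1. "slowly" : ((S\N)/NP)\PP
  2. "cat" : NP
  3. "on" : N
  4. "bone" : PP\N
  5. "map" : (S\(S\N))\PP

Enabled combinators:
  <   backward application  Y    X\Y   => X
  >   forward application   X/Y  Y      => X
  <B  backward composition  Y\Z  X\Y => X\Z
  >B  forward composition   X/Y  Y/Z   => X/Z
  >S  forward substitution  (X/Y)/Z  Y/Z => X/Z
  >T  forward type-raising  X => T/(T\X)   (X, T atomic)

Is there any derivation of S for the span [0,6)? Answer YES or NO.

[0,6] S   <
  [0,3] S\N   >
    [0,2] (S\N)/NP   <
      [0,1] "the" : PP
      [1,2] "slowly" : ((S\N)/NP)\PP
    [2,3] "cat" : NP
  [3,6] S\(S\N)   <
    [3,5] PP   <
      [3,4] "on" : N
      [4,5] "bone" : PP\N
    [5,6] "map" : (S\(S\N))\PP

YES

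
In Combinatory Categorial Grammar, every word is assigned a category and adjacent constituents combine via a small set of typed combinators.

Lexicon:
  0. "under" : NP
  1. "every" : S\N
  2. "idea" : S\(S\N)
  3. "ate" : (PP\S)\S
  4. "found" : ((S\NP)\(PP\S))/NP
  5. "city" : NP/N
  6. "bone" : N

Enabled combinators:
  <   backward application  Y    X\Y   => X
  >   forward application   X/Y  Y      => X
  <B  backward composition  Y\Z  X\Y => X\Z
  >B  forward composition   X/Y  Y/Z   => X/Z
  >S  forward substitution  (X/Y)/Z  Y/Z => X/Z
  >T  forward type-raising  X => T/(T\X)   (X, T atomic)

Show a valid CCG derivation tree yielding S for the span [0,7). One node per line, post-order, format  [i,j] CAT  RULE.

[0,1] NP  lex  "under"
[0,1] S/(S\NP)  >T
[1,2] S\N  lex  "every"
[2,3] S\(S\N)  lex  "idea"
[1,3] S  <  k=2
[3,4] (PP\S)\S  lex  "ate"
[1,4] PP\S  <  k=3
[4,5] ((S\NP)\(PP\S))/NP  lex  "found"
[5,6] NP/N  lex  "city"
[6,7] N  lex  "bone"
[5,7] NP  >  k=6
[4,7] (S\NP)\(PP\S)  >  k=5
[1,7] S\NP  <  k=4
[0,7] S  >  k=1

[0,7] S   >
  [0,1] S/(S\NP)   >T
    [0,1] "under" : NP
  [1,7] S\NP   <
    [1,4] PP\S   <
      [1,3] S   <
        [1,2] "every" : S\N
        [2,3] "idea" : S\(S\N)
      [3,4] "ate" : (PP\S)\S
    [4,7] (S\NP)\(PP\S)   >
      [4,5] "found" : ((S\NP)\(PP\S))/NP
      [5,7] NP   >
        [5,6] "city" : NP/N
        [6,7] "bone" : N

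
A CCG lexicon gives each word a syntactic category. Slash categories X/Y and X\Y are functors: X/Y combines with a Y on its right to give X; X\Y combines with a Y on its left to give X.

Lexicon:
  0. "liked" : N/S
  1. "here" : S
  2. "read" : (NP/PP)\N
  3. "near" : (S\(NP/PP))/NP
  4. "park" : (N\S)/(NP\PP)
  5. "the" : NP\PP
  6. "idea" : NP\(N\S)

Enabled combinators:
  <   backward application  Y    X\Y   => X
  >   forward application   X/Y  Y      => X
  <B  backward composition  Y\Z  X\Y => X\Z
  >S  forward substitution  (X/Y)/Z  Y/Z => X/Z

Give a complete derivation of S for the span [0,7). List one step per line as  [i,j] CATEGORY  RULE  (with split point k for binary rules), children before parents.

[0,1] N/S  lex  "liked"
[1,2] S  lex  "here"
[0,2] N  >  k=1
[2,3] (NP/PP)\N  lex  "read"
[3,4] (S\(NP/PP))/NP  lex  "near"
[4,5] (N\S)/(NP\PP)  lex  "park"
[5,6] NP\PP  lex  "the"
[4,6] N\S  >  k=5
[6,7] NP\(N\S)  lex  "idea"
[4,7] NP  <  k=6
[3,7] S\(NP/PP)  >  k=4
[2,7] S\N  <B  k=3
[0,7] S  <  k=2

[0,7] S   <
  [0,2] N   >
    [0,1] "liked" : N/S
    [1,2] "here" : S
  [2,7] S\N   <B
    [2,3] "read" : (NP/PP)\N
    [3,7] S\(NP/PP)   >
      [3,4] "near" : (S\(NP/PP))/NP
      [4,7] NP   <
        [4,6] N\S   >
          [4,5] "park" : (N\S)/(NP\PP)
          [5,6] "the" : NP\PP
        [6,7] "idea" : NP\(N\S)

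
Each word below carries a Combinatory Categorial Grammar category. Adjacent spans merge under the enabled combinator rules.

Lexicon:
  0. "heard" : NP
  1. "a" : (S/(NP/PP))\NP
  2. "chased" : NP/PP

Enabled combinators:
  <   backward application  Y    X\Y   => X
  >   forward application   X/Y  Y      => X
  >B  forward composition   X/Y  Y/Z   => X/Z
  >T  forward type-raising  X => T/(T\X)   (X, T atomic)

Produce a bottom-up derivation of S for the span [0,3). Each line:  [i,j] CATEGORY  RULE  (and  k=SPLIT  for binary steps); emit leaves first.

[0,3] S   >
  [0,2] S/(NP/PP)   <
    [0,1] "heard" : NP
    [1,2] "a" : (S/(NP/PP))\NP
  [2,3] "chased" : NP/PP

[0,1] NP  lex  "heard"
[1,2] (S/(NP/PP))\NP  lex  "a"
[0,2] S/(NP/PP)  <  k=1
[2,3] NP/PP  lex  "chased"
[0,3] S  >  k=2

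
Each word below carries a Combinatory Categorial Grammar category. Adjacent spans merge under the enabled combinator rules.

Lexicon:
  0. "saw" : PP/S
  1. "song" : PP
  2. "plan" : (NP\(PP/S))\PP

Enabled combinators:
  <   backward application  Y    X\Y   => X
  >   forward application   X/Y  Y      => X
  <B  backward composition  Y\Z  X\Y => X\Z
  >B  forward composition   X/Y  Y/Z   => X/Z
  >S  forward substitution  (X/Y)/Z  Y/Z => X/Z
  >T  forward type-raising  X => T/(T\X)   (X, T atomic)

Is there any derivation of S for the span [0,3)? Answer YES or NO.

NO

PP/S PP (NP\(PP/S))\PP
CKY chart[0,3] = {N/(N\NP), NP, NP/(NP\NP), PP/(PP\NP), S/(S\NP)}; S ∉ chart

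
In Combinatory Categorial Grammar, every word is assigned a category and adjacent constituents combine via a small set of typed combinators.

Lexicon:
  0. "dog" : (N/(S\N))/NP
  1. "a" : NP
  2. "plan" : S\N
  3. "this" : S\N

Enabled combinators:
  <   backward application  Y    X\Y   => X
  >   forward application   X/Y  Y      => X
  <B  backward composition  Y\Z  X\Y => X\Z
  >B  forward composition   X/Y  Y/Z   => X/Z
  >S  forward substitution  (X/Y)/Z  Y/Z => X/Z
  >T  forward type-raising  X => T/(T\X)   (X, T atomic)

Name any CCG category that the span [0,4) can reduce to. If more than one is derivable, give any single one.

[0,4] S   <
  [0,3] N   >
    [0,2] N/(S\N)   >
      [0,1] "dog" : (N/(S\N))/NP
      [1,2] "a" : NP
    [2,3] "plan" : S\N
  [3,4] "this" : S\N

S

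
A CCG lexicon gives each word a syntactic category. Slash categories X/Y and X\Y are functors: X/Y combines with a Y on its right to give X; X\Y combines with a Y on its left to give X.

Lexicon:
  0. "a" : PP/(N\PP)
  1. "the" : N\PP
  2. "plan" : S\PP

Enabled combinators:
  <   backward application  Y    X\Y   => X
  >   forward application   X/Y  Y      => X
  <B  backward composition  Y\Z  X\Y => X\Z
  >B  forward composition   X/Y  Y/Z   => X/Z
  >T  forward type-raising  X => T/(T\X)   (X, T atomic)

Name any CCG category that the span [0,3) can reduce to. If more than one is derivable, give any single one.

S

[0,3] S   <
  [0,2] PP   >
    [0,1] "a" : PP/(N\PP)
    [1,2] "the" : N\PP
  [2,3] "plan" : S\PP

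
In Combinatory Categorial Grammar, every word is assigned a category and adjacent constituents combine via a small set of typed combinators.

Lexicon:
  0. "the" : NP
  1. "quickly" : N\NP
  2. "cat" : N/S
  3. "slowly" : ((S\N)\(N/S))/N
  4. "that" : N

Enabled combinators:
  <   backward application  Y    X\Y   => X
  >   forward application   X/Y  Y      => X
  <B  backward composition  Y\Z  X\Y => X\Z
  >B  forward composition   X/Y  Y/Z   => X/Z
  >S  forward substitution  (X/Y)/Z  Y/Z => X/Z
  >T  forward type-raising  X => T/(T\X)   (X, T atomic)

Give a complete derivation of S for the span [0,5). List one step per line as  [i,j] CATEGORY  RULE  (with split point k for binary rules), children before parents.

[0,1] NP  lex  "the"
[1,2] N\NP  lex  "quickly"
[0,2] N  <  k=1
[2,3] N/S  lex  "cat"
[3,4] ((S\N)\(N/S))/N  lex  "slowly"
[4,5] N  lex  "that"
[3,5] (S\N)\(N/S)  >  k=4
[2,5] S\N  <  k=3
[0,5] S  <  k=2

[0,5] S   <
  [0,2] N   <
    [0,1] "the" : NP
    [1,2] "quickly" : N\NP
  [2,5] S\N   <
    [2,3] "cat" : N/S
    [3,5] (S\N)\(N/S)   >
      [3,4] "slowly" : ((S\N)\(N/S))/N
      [4,5] "that" : N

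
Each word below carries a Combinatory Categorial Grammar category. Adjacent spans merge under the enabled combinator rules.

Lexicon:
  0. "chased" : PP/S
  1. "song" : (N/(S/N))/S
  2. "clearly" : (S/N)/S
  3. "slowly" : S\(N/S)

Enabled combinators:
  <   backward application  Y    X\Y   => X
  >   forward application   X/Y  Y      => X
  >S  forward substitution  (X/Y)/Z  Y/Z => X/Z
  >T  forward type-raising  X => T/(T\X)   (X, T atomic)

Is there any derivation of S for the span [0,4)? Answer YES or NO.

PP/S (N/(S/N))/S (S/N)/S S\(N/S)
CKY chart[0,4] = {N/(N\PP), NP/(NP\PP), PP, PP/(PP\PP), S/(S\PP)}; S ∉ chart

NO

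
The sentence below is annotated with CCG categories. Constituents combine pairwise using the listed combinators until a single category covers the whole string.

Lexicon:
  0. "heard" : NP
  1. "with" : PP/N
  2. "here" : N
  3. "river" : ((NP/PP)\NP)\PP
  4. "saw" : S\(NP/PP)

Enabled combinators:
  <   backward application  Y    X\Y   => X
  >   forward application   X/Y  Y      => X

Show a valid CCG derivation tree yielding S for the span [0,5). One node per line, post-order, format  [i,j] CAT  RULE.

[0,1] NP  lex  "heard"
[1,2] PP/N  lex  "with"
[2,3] N  lex  "here"
[1,3] PP  >  k=2
[3,4] ((NP/PP)\NP)\PP  lex  "river"
[1,4] (NP/PP)\NP  <  k=3
[0,4] NP/PP  <  k=1
[4,5] S\(NP/PP)  lex  "saw"
[0,5] S  <  k=4

[0,5] S   <
  [0,4] NP/PP   <
    [0,1] "heard" : NP
    [1,4] (NP/PP)\NP   <
      [1,3] PP   >
        [1,2] "with" : PP/N
        [2,3] "here" : N
      [3,4] "river" : ((NP/PP)\NP)\PP
  [4,5] "saw" : S\(NP/PP)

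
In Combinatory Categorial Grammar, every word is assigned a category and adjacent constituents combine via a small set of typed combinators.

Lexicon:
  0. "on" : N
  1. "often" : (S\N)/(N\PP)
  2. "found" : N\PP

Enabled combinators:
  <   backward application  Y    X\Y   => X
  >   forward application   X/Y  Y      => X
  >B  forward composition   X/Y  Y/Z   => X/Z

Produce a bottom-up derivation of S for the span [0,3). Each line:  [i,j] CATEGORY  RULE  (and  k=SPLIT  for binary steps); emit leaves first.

[0,1] N  lex  "on"
[1,2] (S\N)/(N\PP)  lex  "often"
[2,3] N\PP  lex  "found"
[1,3] S\N  >  k=2
[0,3] S  <  k=1

[0,3] S   <
  [0,1] "on" : N
  [1,3] S\N   >
    [1,2] "often" : (S\N)/(N\PP)
    [2,3] "found" : N\PP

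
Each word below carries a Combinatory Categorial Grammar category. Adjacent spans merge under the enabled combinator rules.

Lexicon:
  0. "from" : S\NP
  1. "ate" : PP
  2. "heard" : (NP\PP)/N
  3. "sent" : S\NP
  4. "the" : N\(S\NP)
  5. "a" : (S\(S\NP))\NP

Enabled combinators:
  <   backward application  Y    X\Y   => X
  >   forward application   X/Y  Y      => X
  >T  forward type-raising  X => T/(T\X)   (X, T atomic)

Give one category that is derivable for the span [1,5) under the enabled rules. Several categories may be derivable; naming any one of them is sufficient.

[0,6] S   <
  [0,1] "from" : S\NP
  [1,6] S\(S\NP)   <
    [1,5] NP   <
      [1,2] "ate" : PP
      [2,5] NP\PP   >
        [2,3] "heard" : (NP\PP)/N
        [3,5] N   <
          [3,4] "sent" : S\NP
          [4,5] "the" : N\(S\NP)
    [5,6] "a" : (S\(S\NP))\NP

NP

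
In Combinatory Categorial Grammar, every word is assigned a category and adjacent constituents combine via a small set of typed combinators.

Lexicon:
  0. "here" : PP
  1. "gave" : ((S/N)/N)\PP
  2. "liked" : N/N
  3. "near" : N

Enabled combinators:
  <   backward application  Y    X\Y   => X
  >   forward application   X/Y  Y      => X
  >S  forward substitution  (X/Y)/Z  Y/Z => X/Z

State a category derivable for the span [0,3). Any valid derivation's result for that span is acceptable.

S/N

[0,4] S   >
  [0,3] S/N   >S
    [0,2] (S/N)/N   <
      [0,1] "here" : PP
      [1,2] "gave" : ((S/N)/N)\PP
    [2,3] "liked" : N/N
  [3,4] "near" : N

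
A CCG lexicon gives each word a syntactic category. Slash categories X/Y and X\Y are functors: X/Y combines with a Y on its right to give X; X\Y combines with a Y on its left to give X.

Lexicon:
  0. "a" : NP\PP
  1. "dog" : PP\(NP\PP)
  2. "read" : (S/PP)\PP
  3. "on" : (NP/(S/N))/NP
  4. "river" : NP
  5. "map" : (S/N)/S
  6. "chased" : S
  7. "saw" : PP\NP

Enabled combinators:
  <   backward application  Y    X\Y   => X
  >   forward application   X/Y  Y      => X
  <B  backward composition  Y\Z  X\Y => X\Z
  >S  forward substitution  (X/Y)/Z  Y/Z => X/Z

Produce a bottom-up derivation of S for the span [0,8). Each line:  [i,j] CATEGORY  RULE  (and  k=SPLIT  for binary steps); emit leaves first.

[0,8] S   >
  [0,3] S/PP   <
    [0,2] PP   <
      [0,1] "a" : NP\PP
      [1,2] "dog" : PP\(NP\PP)
    [2,3] "read" : (S/PP)\PP
  [3,8] PP   <
    [3,7] NP   >
      [3,5] NP/(S/N)   >
        [3,4] "on" : (NP/(S/N))/NP
        [4,5] "river" : NP
      [5,7] S/N   >
        [5,6] "map" : (S/N)/S
        [6,7] "chased" : S
    [7,8] "saw" : PP\NP

[0,1] NP\PP  lex  "a"
[1,2] PP\(NP\PP)  lex  "dog"
[0,2] PP  <  k=1
[2,3] (S/PP)\PP  lex  "read"
[0,3] S/PP  <  k=2
[3,4] (NP/(S/N))/NP  lex  "on"
[4,5] NP  lex  "river"
[3,5] NP/(S/N)  >  k=4
[5,6] (S/N)/S  lex  "map"
[6,7] S  lex  "chased"
[5,7] S/N  >  k=6
[3,7] NP  >  k=5
[7,8] PP\NP  lex  "saw"
[3,8] PP  <  k=7
[0,8] S  >  k=3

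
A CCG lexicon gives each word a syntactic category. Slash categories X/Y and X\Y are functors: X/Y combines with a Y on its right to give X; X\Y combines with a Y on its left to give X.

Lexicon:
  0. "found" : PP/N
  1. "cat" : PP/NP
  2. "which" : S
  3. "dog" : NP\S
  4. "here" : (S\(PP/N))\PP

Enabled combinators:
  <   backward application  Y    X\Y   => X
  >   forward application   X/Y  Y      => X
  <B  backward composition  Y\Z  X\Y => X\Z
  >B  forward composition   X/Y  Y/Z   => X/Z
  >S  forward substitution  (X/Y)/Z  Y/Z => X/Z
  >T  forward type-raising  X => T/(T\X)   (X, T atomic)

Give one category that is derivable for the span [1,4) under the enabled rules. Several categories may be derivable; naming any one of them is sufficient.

[0,5] S   <
  [0,1] "found" : PP/N
  [1,5] S\(PP/N)   <
    [1,4] PP   >
      [1,2] "cat" : PP/NP
      [2,4] NP   >
        [2,3] NP/(NP\S)   >T
          [2,3] "which" : S
        [3,4] "dog" : NP\S
    [4,5] "here" : (S\(PP/N))\PP

PP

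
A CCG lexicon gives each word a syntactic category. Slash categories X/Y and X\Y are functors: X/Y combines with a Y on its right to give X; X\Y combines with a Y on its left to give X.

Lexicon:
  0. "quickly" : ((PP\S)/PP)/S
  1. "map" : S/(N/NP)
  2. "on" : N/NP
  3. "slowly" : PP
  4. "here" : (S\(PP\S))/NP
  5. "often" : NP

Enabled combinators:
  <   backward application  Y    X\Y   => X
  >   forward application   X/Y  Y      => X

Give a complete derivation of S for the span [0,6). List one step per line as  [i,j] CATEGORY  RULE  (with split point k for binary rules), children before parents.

[0,1] ((PP\S)/PP)/S  lex  "quickly"
[1,2] S/(N/NP)  lex  "map"
[2,3] N/NP  lex  "on"
[1,3] S  >  k=2
[0,3] (PP\S)/PP  >  k=1
[3,4] PP  lex  "slowly"
[0,4] PP\S  >  k=3
[4,5] (S\(PP\S))/NP  lex  "here"
[5,6] NP  lex  "often"
[4,6] S\(PP\S)  >  k=5
[0,6] S  <  k=4

[0,6] S   <
  [0,4] PP\S   >
    [0,3] (PP\S)/PP   >
      [0,1] "quickly" : ((PP\S)/PP)/S
      [1,3] S   >
        [1,2] "map" : S/(N/NP)
        [2,3] "on" : N/NP
    [3,4] "slowly" : PP
  [4,6] S\(PP\S)   >
    [4,5] "here" : (S\(PP\S))/NP
    [5,6] "often" : NP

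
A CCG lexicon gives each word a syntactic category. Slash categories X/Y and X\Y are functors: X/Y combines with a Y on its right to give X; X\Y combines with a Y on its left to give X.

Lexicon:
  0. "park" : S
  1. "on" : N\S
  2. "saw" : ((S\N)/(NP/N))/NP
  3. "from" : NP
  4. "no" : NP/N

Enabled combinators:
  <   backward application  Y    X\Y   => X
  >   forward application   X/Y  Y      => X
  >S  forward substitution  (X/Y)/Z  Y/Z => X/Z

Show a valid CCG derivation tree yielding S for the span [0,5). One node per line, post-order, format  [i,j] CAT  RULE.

[0,5] S   <
  [0,2] N   <
    [0,1] "park" : S
    [1,2] "on" : N\S
  [2,5] S\N   >
    [2,4] (S\N)/(NP/N)   >
      [2,3] "saw" : ((S\N)/(NP/N))/NP
      [3,4] "from" : NP
    [4,5] "no" : NP/N

[0,1] S  lex  "park"
[1,2] N\S  lex  "on"
[0,2] N  <  k=1
[2,3] ((S\N)/(NP/N))/NP  lex  "saw"
[3,4] NP  lex  "from"
[2,4] (S\N)/(NP/N)  >  k=3
[4,5] NP/N  lex  "no"
[2,5] S\N  >  k=4
[0,5] S  <  k=2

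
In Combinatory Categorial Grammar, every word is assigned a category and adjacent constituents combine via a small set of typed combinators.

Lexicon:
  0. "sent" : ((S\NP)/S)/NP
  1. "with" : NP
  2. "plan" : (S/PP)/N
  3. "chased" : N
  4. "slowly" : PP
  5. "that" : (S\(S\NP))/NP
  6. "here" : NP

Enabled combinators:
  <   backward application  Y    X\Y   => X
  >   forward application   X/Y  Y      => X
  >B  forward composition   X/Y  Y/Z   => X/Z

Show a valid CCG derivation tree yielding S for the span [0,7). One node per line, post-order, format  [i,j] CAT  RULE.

[0,1] ((S\NP)/S)/NP  lex  "sent"
[1,2] NP  lex  "with"
[0,2] (S\NP)/S  >  k=1
[2,3] (S/PP)/N  lex  "plan"
[3,4] N  lex  "chased"
[2,4] S/PP  >  k=3
[4,5] PP  lex  "slowly"
[2,5] S  >  k=4
[0,5] S\NP  >  k=2
[5,6] (S\(S\NP))/NP  lex  "that"
[6,7] NP  lex  "here"
[5,7] S\(S\NP)  >  k=6
[0,7] S  <  k=5

[0,7] S   <
  [0,5] S\NP   >
    [0,2] (S\NP)/S   >
      [0,1] "sent" : ((S\NP)/S)/NP
      [1,2] "with" : NP
    [2,5] S   >
      [2,4] S/PP   >
        [2,3] "plan" : (S/PP)/N
        [3,4] "chased" : N
      [4,5] "slowly" : PP
  [5,7] S\(S\NP)   >
    [5,6] "that" : (S\(S\NP))/NP
    [6,7] "here" : NP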